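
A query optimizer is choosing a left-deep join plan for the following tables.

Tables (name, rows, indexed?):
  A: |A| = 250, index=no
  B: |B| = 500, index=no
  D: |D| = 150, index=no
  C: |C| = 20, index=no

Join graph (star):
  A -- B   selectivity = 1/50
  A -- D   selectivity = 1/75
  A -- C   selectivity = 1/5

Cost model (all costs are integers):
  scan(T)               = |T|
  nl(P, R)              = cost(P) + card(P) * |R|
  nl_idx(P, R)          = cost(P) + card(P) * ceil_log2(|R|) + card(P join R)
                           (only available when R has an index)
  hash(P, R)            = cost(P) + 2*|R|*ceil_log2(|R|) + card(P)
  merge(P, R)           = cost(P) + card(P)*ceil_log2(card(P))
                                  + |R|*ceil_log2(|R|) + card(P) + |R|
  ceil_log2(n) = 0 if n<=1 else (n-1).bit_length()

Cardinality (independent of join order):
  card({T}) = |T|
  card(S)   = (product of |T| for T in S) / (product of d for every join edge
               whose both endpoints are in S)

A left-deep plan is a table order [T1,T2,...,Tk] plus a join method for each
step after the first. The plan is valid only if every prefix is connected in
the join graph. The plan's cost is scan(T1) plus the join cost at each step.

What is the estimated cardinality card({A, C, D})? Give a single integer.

Tables in S: A(250), C(20), D(150)
Edges inside S: A-D(d=75), A-C(d=5)
numerator = 250 * 20 * 150 = 750000
denominator = 75 * 5 = 375
card(S) = 750000 / 375 = 2000

2000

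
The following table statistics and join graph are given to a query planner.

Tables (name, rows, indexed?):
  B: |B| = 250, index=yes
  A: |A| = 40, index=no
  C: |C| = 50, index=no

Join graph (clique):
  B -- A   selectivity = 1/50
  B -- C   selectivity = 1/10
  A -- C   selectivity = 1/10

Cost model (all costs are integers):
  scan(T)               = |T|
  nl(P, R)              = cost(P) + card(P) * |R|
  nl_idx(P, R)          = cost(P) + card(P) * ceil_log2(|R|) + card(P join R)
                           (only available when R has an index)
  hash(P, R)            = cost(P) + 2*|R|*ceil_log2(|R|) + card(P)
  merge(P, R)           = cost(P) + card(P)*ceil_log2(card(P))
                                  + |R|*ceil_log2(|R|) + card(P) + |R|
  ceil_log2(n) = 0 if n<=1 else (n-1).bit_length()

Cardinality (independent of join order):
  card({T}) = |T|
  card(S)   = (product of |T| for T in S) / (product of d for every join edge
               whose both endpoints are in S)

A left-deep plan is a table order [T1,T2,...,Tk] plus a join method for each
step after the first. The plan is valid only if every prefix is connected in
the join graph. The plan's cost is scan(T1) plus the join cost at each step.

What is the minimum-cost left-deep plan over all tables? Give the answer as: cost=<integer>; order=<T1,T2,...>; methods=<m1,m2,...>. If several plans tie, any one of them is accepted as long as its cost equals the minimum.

cost=1360; order=A,B,C; methods=nl_idx,hash

Selinger DP (subsets sized 1..n):
  {B}: scan cost=250, card=250
  {A}: scan cost=40, card=40
  {C}: scan cost=50, card=50
  {AB}: card=200; try (B,nl_idx)→560, (A,hash)→980, (B,merge)→2570, (A,merge)→2780, (B,hash)→4080, (B,nl)→10040 …(+1); best=560 via (B,nl_idx)
  {BC}: card=1250; try (C,hash)→1100, (B,nl_idx)→1700, (B,merge)→2650, (C,merge)→2850, (B,hash)→4100, (B,nl)→12550 …(+1); best=1100 via (C,hash)
  {AC}: card=200; try (A,hash)→580, (C,merge)→670, (C,hash)→680, (A,merge)→680, (C,nl)→2040, (A,nl)→2050; best=580 via (A,hash)
  {ABC}: card=100; try (C,hash)→1360, (B,nl_idx)→2280, (C,merge)→2710, (A,hash)→2830, (B,merge)→4630, (B,hash)→4780 …(+4); best=1360 via (C,hash)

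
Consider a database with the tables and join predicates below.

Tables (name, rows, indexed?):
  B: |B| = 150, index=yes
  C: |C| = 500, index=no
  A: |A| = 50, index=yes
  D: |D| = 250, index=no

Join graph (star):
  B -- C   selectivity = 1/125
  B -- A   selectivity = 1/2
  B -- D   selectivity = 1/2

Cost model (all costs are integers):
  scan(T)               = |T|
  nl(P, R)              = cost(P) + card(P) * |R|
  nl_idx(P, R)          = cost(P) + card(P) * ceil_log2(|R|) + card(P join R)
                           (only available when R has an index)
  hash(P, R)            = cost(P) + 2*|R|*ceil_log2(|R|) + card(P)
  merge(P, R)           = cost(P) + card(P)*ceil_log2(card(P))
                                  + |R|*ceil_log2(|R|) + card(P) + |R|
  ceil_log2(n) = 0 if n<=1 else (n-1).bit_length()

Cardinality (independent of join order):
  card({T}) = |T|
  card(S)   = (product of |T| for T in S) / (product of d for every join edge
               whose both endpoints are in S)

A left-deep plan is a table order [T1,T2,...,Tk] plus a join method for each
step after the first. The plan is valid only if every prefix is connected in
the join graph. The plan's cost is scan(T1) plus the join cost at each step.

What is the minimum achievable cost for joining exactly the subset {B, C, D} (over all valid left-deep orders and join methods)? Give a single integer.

8000

Selinger DP over subsets of {B,C,D}:
  {B}: scan cost=150, card=150
  {C}: scan cost=500, card=500
  {D}: scan cost=250, card=250
  {BC}: card=600; try (B,hash)→3400, (B,nl_idx)→5100, (C,merge)→6500, (B,merge)→6850, (C,hash)→9300, (C,nl)→75150 …(+1); best=3400 via (B,hash)
  {BD}: card=18750; try (B,hash)→2900, (D,merge)→3750, (B,merge)→3850, (D,hash)→4300, (B,nl_idx)→21000, (D,nl)→37650 …(+1); best=2900 via (B,hash)
  {BCD}: card=75000; try (D,hash)→8000, (D,merge)→12250, (C,hash)→30650, (D,nl)→153400, (C,merge)→307900, (C,nl)→9377900; best=8000 via (D,hash)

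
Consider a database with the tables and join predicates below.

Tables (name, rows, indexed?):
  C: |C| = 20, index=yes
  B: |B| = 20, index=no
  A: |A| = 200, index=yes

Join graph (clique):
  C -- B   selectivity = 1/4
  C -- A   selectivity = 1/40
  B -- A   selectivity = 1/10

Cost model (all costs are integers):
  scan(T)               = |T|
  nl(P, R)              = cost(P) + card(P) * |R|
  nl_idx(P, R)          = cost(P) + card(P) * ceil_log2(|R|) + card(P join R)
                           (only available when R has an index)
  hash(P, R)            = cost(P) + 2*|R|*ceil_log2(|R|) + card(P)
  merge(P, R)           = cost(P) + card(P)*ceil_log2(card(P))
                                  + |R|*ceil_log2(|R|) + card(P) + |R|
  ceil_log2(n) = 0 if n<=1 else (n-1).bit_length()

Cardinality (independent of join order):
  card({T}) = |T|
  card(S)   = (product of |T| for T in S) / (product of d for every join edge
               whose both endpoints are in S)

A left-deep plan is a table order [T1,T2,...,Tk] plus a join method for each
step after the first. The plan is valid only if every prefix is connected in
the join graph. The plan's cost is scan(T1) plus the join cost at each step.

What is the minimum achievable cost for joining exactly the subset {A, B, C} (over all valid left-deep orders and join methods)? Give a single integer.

Selinger DP over subsets of {A,B,C}:
  {C}: scan cost=20, card=20
  {B}: scan cost=20, card=20
  {A}: scan cost=200, card=200
  {BC}: card=100; try (C,nl_idx)→220, (C,hash)→240, (B,hash)→240, (C,merge)→260, (B,merge)→260, (C,nl)→420 …(+1); best=220 via (C,nl_idx)
  {AC}: card=100; try (A,nl_idx)→280, (C,hash)→600, (C,nl_idx)→1300, (A,merge)→1940, (C,merge)→2120, (A,hash)→3240 …(+2); best=280 via (A,nl_idx)
  {AB}: card=400; try (A,nl_idx)→580, (B,hash)→600, (A,merge)→1940, (B,merge)→2120, (A,hash)→3240, (A,nl)→4020 …(+1); best=580 via (A,nl_idx)
  {ABC}: card=50; try (B,hash)→580, (A,nl_idx)→1070, (C,hash)→1180, (B,merge)→1200, (B,nl)→2280, (C,nl_idx)→2630 …(+5); best=580 via (B,hash)

580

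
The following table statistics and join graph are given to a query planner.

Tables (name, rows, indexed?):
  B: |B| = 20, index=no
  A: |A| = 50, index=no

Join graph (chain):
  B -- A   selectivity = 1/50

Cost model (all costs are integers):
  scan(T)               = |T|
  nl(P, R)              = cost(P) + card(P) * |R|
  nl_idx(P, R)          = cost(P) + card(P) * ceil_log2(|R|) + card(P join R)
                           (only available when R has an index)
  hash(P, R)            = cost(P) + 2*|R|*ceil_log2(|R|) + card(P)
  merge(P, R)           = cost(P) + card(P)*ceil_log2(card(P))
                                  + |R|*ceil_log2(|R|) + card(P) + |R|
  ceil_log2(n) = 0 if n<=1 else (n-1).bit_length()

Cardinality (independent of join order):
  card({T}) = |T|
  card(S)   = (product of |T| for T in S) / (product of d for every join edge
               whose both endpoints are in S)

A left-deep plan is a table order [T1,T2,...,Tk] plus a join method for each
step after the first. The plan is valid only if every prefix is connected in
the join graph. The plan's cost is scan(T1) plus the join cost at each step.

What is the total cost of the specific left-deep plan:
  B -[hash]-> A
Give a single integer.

640

step 1: scan B: cost=20, card=20
step 2: join A via hash
    card(P join A) = 20*50/(50) = 20
    cost = 20 + 2*50*6 + 20 = 640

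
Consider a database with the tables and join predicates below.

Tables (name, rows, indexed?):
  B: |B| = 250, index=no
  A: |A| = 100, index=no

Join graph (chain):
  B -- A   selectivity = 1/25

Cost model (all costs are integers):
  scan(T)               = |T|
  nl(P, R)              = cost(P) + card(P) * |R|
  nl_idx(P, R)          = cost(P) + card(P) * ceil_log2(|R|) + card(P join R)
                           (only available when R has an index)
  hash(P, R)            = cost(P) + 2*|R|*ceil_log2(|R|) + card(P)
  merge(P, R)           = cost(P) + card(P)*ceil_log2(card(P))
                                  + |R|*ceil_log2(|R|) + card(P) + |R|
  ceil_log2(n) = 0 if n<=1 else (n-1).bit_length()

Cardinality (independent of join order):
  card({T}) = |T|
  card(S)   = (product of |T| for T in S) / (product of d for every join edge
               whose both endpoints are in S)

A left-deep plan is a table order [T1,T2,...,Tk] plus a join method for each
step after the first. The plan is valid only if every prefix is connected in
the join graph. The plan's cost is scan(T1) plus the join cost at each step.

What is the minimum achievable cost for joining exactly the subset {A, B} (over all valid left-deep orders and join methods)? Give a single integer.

1900

Selinger DP over subsets of {A,B}:
  {B}: scan cost=250, card=250
  {A}: scan cost=100, card=100
  {AB}: card=1000; try (A,hash)→1900, (B,merge)→3150, (A,merge)→3300, (B,hash)→4200, (B,nl)→25100, (A,nl)→25250; best=1900 via (A,hash)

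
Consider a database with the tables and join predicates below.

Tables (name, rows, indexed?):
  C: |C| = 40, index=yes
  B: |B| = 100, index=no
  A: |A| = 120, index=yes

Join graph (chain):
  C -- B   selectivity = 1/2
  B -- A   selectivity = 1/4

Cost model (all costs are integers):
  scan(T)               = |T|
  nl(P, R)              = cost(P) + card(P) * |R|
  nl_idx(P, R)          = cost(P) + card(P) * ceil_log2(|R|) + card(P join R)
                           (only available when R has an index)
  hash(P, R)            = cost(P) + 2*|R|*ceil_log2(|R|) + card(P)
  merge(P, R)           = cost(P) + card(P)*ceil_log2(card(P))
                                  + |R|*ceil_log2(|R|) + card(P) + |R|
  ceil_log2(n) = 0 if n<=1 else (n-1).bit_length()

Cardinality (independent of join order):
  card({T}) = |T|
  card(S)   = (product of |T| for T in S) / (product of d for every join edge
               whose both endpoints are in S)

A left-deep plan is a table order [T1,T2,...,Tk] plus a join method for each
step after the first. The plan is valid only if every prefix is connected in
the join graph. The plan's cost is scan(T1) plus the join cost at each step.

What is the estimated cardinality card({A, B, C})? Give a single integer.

Tables in S: A(120), B(100), C(40)
Edges inside S: C-B(d=2), B-A(d=4)
numerator = 120 * 100 * 40 = 480000
denominator = 2 * 4 = 8
card(S) = 480000 / 8 = 60000

60000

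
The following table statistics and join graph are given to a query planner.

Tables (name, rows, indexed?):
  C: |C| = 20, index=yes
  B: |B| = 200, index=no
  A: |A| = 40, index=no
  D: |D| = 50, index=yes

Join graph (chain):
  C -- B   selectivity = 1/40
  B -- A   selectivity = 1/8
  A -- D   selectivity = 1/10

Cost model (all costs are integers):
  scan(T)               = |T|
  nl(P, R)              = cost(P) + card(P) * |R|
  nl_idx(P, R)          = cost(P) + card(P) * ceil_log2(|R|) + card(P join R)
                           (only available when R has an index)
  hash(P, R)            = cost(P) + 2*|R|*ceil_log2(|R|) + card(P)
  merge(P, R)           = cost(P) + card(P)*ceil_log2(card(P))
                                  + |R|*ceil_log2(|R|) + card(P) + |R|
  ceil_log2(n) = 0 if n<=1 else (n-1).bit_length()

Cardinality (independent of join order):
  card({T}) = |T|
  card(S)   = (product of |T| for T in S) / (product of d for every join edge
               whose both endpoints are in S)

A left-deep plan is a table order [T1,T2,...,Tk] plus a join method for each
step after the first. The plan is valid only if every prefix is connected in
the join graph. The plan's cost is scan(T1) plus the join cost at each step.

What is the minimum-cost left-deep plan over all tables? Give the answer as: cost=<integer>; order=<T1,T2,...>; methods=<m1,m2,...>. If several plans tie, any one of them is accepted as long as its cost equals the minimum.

cost=2280; order=B,C,A,D; methods=hash,hash,hash

Selinger DP (subsets sized 1..n):
  {C}: scan cost=20, card=20
  {B}: scan cost=200, card=200
  {A}: scan cost=40, card=40
  {D}: scan cost=50, card=50
  {BC}: card=100; try (C,hash)→600, (C,nl_idx)→1300, (B,merge)→1940, (C,merge)→2120, (B,hash)→3240, (B,nl)→4020 …(+1); best=600 via (C,hash)
  {AB}: card=1000; try (A,hash)→880, (B,merge)→2120, (A,merge)→2280, (B,hash)→3280, (B,nl)→8040, (A,nl)→8200; best=880 via (A,hash)
  {AD}: card=200; try (D,nl_idx)→480, (A,hash)→580, (D,merge)→670, (D,hash)→680, (A,merge)→680, (D,nl)→2040 …(+1); best=480 via (D,nl_idx)
  {ABC}: card=500; try (A,hash)→1180, (A,merge)→1680, (C,hash)→2080, (A,nl)→4600, (C,nl_idx)→6380, (C,merge)→12000 …(+1); best=1180 via (A,hash)
  {ABD}: card=5000; try (D,hash)→2480, (B,hash)→3880, (B,merge)→4080, (D,nl_idx)→11880, (D,merge)→12230, (B,nl)→40480 …(+1); best=2480 via (D,hash)
  {ABCD}: card=2500; try (D,hash)→2280, (D,merge)→6530, (D,nl_idx)→6680, (C,hash)→7680, (D,nl)→26180, (C,nl_idx)→29980 …(+2); best=2280 via (D,hash)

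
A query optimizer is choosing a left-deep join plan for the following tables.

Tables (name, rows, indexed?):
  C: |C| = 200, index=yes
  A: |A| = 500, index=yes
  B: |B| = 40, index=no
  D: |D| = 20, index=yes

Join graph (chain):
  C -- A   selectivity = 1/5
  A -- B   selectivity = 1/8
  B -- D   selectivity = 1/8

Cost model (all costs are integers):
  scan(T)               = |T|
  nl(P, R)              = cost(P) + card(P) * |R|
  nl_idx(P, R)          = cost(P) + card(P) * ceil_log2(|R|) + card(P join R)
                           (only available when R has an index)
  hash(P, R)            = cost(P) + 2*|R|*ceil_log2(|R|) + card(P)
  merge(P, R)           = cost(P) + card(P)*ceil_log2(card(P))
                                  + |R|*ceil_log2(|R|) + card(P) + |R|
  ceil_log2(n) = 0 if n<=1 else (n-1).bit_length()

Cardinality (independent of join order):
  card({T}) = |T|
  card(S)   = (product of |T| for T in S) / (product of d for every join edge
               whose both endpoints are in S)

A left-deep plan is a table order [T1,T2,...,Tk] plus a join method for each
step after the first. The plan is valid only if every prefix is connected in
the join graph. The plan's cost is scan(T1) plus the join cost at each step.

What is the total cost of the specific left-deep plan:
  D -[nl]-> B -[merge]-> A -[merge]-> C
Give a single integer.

step 1: scan D: cost=20, card=20
step 2: join B via nl
    card(P join B) = 20*40/(8) = 100
    cost = 20 + 20*40 = 820
step 3: join A via merge
    card(P join A) = 100*500/(8) = 6250
    cost = 820 + 100*7 + 500*9 + 100 + 500 = 6620
step 4: join C via merge
    card(P join C) = 6250*200/(5) = 250000
    cost = 6620 + 6250*13 + 200*8 + 6250 + 200 = 95920

95920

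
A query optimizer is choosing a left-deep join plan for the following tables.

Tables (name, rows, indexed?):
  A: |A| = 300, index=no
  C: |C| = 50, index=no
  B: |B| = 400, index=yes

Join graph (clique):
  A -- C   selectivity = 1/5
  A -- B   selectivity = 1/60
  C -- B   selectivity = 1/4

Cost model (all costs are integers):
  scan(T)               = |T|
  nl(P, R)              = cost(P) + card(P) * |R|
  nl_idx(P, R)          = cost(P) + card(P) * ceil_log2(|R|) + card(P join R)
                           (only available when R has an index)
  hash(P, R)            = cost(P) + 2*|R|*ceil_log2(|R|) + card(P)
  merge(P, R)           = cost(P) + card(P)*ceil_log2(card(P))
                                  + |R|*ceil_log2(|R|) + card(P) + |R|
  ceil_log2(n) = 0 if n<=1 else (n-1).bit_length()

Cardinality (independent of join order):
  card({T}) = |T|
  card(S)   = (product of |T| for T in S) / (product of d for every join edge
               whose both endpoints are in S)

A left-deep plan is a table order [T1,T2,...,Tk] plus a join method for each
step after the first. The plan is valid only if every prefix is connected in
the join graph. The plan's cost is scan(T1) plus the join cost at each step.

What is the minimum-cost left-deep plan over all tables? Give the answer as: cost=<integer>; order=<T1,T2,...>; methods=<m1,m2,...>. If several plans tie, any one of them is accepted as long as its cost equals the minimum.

Selinger DP (subsets sized 1..n):
  {A}: scan cost=300, card=300
  {C}: scan cost=50, card=50
  {B}: scan cost=400, card=400
  {AC}: card=3000; try (C,hash)→1200, (A,merge)→3400, (C,merge)→3650, (A,hash)→5500, (A,nl)→15050, (C,nl)→15300; best=1200 via (C,hash)
  {AB}: card=2000; try (B,nl_idx)→5000, (A,hash)→6200, (B,merge)→7300, (A,merge)→7400, (B,hash)→7800, (B,nl)→120300 …(+1); best=5000 via (B,nl_idx)
  {BC}: card=5000; try (C,hash)→1400, (B,merge)→4400, (C,merge)→4750, (B,nl_idx)→5500, (B,hash)→7300, (B,nl)→20050 …(+1); best=1400 via (C,hash)
  {ABC}: card=5000; try (C,hash)→7600, (B,hash)→11400, (A,hash)→11800, (C,merge)→29350, (B,nl_idx)→33200, (B,merge)→44200 …(+4); best=7600 via (C,hash)

cost=7600; order=A,B,C; methods=nl_idx,hash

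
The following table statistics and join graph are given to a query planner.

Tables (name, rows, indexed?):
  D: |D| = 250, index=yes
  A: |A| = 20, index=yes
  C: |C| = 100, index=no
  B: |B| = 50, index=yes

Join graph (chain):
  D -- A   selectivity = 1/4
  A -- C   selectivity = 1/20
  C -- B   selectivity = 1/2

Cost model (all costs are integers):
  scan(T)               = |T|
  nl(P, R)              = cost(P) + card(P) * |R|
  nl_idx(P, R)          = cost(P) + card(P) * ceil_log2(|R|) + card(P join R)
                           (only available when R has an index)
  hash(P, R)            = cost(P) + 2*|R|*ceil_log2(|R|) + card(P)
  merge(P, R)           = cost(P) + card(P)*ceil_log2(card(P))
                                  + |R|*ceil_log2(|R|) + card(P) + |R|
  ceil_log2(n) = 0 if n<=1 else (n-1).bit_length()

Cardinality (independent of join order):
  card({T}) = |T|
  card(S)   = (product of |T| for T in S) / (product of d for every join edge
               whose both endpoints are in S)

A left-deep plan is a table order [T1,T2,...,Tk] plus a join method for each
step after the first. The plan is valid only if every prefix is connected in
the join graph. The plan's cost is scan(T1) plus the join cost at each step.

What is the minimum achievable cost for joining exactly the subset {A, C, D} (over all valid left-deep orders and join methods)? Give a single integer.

Selinger DP over subsets of {A,C,D}:
  {D}: scan cost=250, card=250
  {A}: scan cost=20, card=20
  {C}: scan cost=100, card=100
  {AD}: card=1250; try (A,hash)→700, (D,nl_idx)→1430, (D,merge)→2390, (A,merge)→2620, (A,nl_idx)→2750, (D,hash)→4040 …(+2); best=700 via (A,hash)
  {AC}: card=100; try (A,hash)→400, (A,nl_idx)→700, (C,merge)→940, (A,merge)→1020, (C,hash)→1440, (C,nl)→2020 …(+1); best=400 via (A,hash)
  {ACD}: card=6250; try (C,hash)→3350, (D,merge)→3450, (D,hash)→4500, (D,nl_idx)→7450, (C,merge)→16500, (D,nl)→25400 …(+1); best=3350 via (C,hash)

3350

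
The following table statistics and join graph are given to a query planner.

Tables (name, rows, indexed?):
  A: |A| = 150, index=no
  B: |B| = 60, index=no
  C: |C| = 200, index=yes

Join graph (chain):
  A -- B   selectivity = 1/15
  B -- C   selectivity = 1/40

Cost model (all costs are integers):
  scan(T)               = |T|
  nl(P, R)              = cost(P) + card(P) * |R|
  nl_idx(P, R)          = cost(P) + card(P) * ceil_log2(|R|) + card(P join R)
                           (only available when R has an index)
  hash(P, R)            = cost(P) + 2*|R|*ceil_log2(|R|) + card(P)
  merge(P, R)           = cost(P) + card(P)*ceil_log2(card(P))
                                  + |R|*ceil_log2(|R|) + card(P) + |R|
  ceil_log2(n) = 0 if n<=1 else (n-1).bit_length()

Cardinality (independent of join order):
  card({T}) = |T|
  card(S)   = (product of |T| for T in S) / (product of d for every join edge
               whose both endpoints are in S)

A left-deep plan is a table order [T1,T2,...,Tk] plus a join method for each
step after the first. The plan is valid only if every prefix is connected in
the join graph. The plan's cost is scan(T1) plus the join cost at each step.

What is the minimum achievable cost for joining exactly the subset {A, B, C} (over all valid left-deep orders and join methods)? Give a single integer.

3540

Selinger DP over subsets of {A,B,C}:
  {A}: scan cost=150, card=150
  {B}: scan cost=60, card=60
  {C}: scan cost=200, card=200
  {AB}: card=600; try (B,hash)→1020, (A,merge)→1830, (B,merge)→1920, (A,hash)→2520, (A,nl)→9060, (B,nl)→9150; best=1020 via (B,hash)
  {BC}: card=300; try (C,nl_idx)→840, (B,hash)→1120, (C,merge)→2280, (B,merge)→2420, (C,hash)→3320, (C,nl)→12060 …(+1); best=840 via (C,nl_idx)
  {ABC}: card=3000; try (A,hash)→3540, (C,hash)→4820, (A,merge)→5190, (C,nl_idx)→8820, (C,merge)→9420, (A,nl)→45840 …(+1); best=3540 via (A,hash)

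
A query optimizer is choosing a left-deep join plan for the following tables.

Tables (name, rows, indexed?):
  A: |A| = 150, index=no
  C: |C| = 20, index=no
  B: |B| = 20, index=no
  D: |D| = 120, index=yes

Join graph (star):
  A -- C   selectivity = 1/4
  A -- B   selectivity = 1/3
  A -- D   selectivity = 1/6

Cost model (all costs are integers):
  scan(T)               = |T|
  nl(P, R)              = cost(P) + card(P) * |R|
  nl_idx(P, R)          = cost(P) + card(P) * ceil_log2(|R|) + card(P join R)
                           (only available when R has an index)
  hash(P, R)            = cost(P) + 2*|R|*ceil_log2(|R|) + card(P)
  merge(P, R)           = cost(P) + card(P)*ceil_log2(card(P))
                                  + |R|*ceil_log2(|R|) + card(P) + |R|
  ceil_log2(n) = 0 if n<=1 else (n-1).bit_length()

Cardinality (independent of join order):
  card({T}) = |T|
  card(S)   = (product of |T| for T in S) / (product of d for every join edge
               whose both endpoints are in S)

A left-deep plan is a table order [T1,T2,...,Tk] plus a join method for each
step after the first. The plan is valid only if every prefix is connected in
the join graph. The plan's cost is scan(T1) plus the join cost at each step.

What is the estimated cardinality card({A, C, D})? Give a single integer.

Tables in S: A(150), C(20), D(120)
Edges inside S: A-C(d=4), A-D(d=6)
numerator = 150 * 20 * 120 = 360000
denominator = 4 * 6 = 24
card(S) = 360000 / 24 = 15000

15000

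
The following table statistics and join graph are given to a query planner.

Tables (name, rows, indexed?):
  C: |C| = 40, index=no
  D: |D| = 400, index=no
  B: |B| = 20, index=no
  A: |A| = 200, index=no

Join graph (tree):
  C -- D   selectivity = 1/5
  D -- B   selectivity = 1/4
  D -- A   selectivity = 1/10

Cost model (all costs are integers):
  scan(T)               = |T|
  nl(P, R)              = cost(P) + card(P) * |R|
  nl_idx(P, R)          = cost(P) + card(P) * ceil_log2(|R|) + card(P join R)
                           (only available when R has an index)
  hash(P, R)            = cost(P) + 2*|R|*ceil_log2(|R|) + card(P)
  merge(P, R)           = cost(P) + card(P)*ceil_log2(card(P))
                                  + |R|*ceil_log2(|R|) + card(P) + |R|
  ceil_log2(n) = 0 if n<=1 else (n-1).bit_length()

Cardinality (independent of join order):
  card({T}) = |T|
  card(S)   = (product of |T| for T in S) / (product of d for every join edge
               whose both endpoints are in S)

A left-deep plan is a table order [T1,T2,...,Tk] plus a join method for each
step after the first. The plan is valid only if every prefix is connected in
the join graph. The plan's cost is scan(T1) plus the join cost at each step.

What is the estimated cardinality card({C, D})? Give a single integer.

Tables in S: C(40), D(400)
Edges inside S: C-D(d=5)
numerator = 40 * 400 = 16000
denominator = 5 = 5
card(S) = 16000 / 5 = 3200

3200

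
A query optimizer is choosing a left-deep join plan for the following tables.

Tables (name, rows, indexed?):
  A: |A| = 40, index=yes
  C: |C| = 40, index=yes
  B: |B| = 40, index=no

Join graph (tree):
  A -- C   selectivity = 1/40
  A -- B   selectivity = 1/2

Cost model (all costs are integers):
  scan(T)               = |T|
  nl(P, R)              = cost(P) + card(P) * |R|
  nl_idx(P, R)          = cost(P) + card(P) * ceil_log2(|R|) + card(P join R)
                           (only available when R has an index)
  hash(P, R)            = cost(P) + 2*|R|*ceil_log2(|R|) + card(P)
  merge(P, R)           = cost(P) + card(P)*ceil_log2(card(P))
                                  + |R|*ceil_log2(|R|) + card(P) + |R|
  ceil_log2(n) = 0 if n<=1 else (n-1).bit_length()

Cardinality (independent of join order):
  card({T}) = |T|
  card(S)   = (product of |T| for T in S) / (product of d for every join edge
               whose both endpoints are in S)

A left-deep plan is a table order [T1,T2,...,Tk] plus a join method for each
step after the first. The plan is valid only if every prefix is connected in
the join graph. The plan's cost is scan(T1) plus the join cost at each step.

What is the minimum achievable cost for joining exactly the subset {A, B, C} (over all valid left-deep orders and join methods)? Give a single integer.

Selinger DP over subsets of {A,B,C}:
  {A}: scan cost=40, card=40
  {C}: scan cost=40, card=40
  {B}: scan cost=40, card=40
  {AC}: card=40; try (C,nl_idx)→320, (A,nl_idx)→320, (C,hash)→560, (A,hash)→560, (C,merge)→600, (A,merge)→600 …(+2); best=320 via (C,nl_idx)
  {AB}: card=800; try (B,hash)→560, (A,hash)→560, (B,merge)→600, (A,merge)→600, (A,nl_idx)→1080, (B,nl)→1640 …(+1); best=560 via (B,hash)
  {ABC}: card=800; try (B,hash)→840, (B,merge)→880, (C,hash)→1840, (B,nl)→1920, (C,nl_idx)→6160, (C,merge)→9640 …(+1); best=840 via (B,hash)

840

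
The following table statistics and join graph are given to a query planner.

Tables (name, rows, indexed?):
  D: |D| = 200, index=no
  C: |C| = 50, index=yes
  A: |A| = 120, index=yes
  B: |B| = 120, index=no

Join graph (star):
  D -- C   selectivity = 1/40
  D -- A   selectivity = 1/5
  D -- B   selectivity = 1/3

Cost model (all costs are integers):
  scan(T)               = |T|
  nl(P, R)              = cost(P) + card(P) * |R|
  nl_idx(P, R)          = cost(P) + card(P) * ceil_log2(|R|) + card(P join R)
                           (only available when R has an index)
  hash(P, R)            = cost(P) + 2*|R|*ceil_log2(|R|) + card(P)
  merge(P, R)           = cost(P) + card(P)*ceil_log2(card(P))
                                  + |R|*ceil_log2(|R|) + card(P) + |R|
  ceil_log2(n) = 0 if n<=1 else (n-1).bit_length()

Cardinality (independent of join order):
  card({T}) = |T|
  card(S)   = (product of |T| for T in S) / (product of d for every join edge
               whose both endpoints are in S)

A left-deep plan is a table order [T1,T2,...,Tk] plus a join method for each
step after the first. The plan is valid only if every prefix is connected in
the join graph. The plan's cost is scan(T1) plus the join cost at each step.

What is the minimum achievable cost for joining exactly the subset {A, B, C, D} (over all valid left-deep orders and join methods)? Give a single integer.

10610

Selinger DP over subsets of {A,B,C,D}:
  {D}: scan cost=200, card=200
  {C}: scan cost=50, card=50
  {A}: scan cost=120, card=120
  {B}: scan cost=120, card=120
  {CD}: card=250; try (C,hash)→1000, (C,nl_idx)→1650, (D,merge)→2200, (C,merge)→2350, (D,hash)→3300, (D,nl)→10050 …(+1); best=1000 via (C,hash)
  {AD}: card=4800; try (A,hash)→2080, (D,merge)→2880, (A,merge)→2960, (D,hash)→3440, (A,nl_idx)→6400, (D,nl)→24120 …(+1); best=2080 via (A,hash)
  {BD}: card=8000; try (B,hash)→2080, (D,merge)→2880, (B,merge)→2960, (D,hash)→3440, (D,nl)→24120, (B,nl)→24200; best=2080 via (B,hash)
  {ACD}: card=6000; try (A,hash)→2930, (A,merge)→4210, (C,hash)→7480, (A,nl_idx)→8750, (A,nl)→31000, (C,nl_idx)→36880 …(+2); best=2930 via (A,hash)
  {BCD}: card=10000; try (B,hash)→2930, (B,merge)→4210, (C,hash)→10680, (B,nl)→31000, (C,nl_idx)→60080, (C,merge)→114430 …(+1); best=2930 via (B,hash)
  {ABD}: card=192000; try (B,hash)→8560, (A,hash)→11760, (B,merge)→70240, (A,merge)→115040, (A,nl_idx)→250080, (B,nl)→578080 …(+1); best=8560 via (B,hash)
  {ABCD}: card=240000; try (B,hash)→10610, (A,hash)→14610, (B,merge)→87890, (A,merge)→153890, (C,hash)→201160, (A,nl_idx)→312930 …(+5); best=10610 via (B,hash)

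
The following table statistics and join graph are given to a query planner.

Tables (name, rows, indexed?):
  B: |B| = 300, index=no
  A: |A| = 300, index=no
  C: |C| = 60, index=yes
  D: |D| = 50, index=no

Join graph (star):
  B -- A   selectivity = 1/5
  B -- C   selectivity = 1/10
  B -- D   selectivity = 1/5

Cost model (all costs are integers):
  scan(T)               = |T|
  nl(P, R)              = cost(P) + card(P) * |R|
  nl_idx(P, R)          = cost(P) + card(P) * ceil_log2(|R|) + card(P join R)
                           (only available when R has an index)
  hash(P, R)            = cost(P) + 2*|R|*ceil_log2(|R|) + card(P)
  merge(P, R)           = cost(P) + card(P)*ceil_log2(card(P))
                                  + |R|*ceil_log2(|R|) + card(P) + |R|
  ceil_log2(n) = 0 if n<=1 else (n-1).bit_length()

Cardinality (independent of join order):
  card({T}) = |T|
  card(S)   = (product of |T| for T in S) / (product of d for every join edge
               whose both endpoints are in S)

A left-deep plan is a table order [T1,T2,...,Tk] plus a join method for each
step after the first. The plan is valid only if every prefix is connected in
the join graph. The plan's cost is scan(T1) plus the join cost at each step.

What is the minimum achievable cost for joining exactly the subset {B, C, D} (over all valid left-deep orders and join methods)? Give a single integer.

3720

Selinger DP over subsets of {B,C,D}:
  {B}: scan cost=300, card=300
  {C}: scan cost=60, card=60
  {D}: scan cost=50, card=50
  {BC}: card=1800; try (C,hash)→1320, (B,merge)→3480, (C,merge)→3720, (C,nl_idx)→3900, (B,hash)→5520, (B,nl)→18060 …(+1); best=1320 via (C,hash)
  {BD}: card=3000; try (D,hash)→1200, (B,merge)→3400, (D,merge)→3650, (B,hash)→5500, (B,nl)→15050, (D,nl)→15300; best=1200 via (D,hash)
  {BCD}: card=18000; try (D,hash)→3720, (C,hash)→4920, (D,merge)→23270, (C,nl_idx)→37200, (C,merge)→40620, (D,nl)→91320 …(+1); best=3720 via (D,hash)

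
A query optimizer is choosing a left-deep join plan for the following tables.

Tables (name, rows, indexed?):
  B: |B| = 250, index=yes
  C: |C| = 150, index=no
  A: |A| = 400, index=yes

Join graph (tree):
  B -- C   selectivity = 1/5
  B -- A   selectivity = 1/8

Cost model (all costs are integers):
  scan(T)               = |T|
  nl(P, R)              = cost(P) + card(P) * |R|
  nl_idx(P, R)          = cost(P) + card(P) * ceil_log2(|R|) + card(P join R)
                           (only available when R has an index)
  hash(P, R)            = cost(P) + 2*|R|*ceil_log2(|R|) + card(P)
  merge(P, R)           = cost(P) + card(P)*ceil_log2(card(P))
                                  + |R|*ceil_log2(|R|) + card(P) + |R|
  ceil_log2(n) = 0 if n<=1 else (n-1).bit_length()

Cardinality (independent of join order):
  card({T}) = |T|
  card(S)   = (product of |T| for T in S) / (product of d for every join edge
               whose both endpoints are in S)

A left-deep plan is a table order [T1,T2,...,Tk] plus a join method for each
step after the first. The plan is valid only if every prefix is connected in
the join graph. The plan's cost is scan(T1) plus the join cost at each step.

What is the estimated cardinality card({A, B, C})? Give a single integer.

Tables in S: A(400), B(250), C(150)
Edges inside S: B-C(d=5), B-A(d=8)
numerator = 400 * 250 * 150 = 15000000
denominator = 5 * 8 = 40
card(S) = 15000000 / 40 = 375000

375000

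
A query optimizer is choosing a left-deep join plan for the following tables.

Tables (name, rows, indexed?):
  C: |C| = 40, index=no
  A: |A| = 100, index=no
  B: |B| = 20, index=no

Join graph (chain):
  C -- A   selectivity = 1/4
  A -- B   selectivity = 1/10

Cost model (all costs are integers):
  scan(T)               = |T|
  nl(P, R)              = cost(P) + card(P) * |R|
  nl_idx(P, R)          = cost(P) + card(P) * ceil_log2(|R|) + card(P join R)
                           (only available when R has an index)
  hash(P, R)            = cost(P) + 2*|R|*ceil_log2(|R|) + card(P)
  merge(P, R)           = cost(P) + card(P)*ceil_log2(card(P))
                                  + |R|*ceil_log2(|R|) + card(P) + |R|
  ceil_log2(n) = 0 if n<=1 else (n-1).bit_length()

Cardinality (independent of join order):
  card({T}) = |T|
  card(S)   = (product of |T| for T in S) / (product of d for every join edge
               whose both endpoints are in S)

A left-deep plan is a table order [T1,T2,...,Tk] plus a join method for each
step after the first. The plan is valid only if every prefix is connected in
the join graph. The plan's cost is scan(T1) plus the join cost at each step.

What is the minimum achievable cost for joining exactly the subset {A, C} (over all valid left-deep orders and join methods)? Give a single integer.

680

Selinger DP over subsets of {A,C}:
  {C}: scan cost=40, card=40
  {A}: scan cost=100, card=100
  {AC}: card=1000; try (C,hash)→680, (A,merge)→1120, (C,merge)→1180, (A,hash)→1480, (A,nl)→4040, (C,nl)→4100; best=680 via (C,hash)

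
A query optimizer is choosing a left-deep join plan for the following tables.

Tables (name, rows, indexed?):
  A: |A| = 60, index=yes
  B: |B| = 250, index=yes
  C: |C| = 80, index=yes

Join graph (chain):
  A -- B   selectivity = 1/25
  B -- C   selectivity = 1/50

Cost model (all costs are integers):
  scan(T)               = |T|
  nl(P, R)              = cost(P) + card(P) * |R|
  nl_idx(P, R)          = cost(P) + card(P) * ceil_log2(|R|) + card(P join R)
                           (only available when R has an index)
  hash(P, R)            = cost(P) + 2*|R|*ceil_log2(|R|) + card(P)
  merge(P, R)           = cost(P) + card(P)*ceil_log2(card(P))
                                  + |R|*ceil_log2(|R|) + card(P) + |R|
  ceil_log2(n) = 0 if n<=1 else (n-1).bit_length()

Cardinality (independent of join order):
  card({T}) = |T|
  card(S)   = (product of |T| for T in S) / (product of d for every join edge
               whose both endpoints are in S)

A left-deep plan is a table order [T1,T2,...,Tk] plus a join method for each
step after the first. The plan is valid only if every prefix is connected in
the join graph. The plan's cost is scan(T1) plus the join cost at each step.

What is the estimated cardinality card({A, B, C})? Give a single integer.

960

Tables in S: A(60), B(250), C(80)
Edges inside S: A-B(d=25), B-C(d=50)
numerator = 60 * 250 * 80 = 1200000
denominator = 25 * 50 = 1250
card(S) = 1200000 / 1250 = 960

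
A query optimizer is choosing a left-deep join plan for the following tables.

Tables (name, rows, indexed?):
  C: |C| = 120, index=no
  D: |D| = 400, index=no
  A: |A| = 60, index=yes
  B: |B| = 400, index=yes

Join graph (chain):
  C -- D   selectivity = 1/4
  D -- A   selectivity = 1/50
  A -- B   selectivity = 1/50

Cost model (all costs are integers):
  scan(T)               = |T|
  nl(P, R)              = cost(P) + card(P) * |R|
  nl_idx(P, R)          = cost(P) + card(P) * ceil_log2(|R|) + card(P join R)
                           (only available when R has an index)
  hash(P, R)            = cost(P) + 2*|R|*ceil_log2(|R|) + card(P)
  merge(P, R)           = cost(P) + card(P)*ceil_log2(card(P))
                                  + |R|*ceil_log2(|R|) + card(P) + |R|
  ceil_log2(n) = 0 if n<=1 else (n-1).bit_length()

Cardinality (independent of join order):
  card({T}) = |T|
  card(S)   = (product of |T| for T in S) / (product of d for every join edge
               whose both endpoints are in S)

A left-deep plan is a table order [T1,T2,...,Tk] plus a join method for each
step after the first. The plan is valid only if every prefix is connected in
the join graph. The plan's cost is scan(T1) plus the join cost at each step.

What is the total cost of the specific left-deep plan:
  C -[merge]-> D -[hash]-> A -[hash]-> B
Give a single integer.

39400

step 1: scan C: cost=120, card=120
step 2: join D via merge
    card(P join D) = 120*400/(4) = 12000
    cost = 120 + 120*7 + 400*9 + 120 + 400 = 5080
step 3: join A via hash
    card(P join A) = 12000*60/(50) = 14400
    cost = 5080 + 2*60*6 + 12000 = 17800
step 4: join B via hash
    card(P join B) = 14400*400/(50) = 115200
    cost = 17800 + 2*400*9 + 14400 = 39400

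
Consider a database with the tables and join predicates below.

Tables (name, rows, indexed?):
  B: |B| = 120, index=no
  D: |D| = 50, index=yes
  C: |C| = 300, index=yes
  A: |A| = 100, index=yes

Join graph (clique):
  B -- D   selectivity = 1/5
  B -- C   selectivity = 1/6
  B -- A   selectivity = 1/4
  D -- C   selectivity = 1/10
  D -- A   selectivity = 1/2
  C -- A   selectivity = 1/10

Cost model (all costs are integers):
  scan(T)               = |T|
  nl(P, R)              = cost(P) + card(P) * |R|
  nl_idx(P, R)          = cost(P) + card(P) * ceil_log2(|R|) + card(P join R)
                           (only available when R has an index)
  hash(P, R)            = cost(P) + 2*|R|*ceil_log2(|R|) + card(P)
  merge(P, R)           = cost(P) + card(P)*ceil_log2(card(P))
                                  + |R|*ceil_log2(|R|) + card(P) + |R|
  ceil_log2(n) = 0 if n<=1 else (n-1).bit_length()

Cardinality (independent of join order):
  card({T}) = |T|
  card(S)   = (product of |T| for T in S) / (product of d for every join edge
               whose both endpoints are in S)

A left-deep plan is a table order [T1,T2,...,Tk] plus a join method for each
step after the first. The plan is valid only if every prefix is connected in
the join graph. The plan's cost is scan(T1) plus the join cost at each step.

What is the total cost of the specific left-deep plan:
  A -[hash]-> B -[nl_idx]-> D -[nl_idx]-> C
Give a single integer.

177380

step 1: scan A: cost=100, card=100
step 2: join B via hash
    card(P join B) = 100*120/(4) = 3000
    cost = 100 + 2*120*7 + 100 = 1880
step 3: join D via nl_idx
    card(P join D) = 3000*50/(5*2) = 15000
    cost = 1880 + 3000*6 + 15000 = 34880
step 4: join C via nl_idx
    card(P join C) = 15000*300/(6*10*10) = 7500
    cost = 34880 + 15000*9 + 7500 = 177380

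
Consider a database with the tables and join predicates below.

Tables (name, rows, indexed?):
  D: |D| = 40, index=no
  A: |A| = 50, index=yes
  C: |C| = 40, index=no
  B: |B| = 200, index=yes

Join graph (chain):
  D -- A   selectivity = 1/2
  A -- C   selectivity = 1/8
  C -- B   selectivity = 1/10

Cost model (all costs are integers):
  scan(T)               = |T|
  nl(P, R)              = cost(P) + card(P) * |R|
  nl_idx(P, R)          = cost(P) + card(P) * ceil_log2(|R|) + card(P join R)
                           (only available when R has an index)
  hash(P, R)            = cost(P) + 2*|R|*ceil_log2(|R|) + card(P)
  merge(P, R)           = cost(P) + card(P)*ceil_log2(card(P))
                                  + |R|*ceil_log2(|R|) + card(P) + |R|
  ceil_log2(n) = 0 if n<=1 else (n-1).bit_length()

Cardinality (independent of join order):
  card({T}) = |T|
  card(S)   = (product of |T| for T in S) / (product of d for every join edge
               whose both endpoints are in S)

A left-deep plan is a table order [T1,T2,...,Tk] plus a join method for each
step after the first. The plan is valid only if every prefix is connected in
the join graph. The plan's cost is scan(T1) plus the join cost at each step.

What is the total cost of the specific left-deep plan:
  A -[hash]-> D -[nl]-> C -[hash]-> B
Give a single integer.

48780

step 1: scan A: cost=50, card=50
step 2: join D via hash
    card(P join D) = 50*40/(2) = 1000
    cost = 50 + 2*40*6 + 50 = 580
step 3: join C via nl
    card(P join C) = 1000*40/(8) = 5000
    cost = 580 + 1000*40 = 40580
step 4: join B via hash
    card(P join B) = 5000*200/(10) = 100000
    cost = 40580 + 2*200*8 + 5000 = 48780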